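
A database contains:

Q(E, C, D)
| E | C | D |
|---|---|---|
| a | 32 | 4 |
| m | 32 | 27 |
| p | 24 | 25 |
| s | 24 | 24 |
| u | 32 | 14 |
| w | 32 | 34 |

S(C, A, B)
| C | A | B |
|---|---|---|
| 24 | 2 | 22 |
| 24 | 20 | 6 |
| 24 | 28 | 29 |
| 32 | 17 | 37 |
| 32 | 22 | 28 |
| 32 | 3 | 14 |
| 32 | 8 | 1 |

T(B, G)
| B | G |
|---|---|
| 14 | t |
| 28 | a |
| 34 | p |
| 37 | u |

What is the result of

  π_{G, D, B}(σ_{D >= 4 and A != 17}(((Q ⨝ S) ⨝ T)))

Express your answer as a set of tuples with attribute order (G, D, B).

Natural join on C: {(a, 32, 4, 17, 37), (a, 32, 4, 22, 28), (a, 32, 4, 3, 14), (a, 32, 4, 8, 1), (m, 32, 27, 17, 37), (m, 32, 27, 22, 28), (m, 32, 27, 3, 14), (m, 32, 27, 8, 1), (p, 24, 25, 2, 22), (p, 24, 25, 20, 6), (p, 24, 25, 28, 29), (s, 24, 24, 2, 22), (s, 24, 24, 20, 6), (s, 24, 24, 28, 29), (u, 32, 14, 17, 37), (u, 32, 14, 22, 28), (u, 32, 14, 3, 14), (u, 32, 14, 8, 1), (w, 32, 34, 17, 37), (w, 32, 34, 22, 28), (w, 32, 34, 3, 14), (w, 32, 34, 8, 1)}
Natural join on B: {(a, 32, 4, 17, 37, u), (a, 32, 4, 22, 28, a), (a, 32, 4, 3, 14, t), (m, 32, 27, 17, 37, u), (m, 32, 27, 22, 28, a), (m, 32, 27, 3, 14, t), (u, 32, 14, 17, 37, u), (u, 32, 14, 22, 28, a), (u, 32, 14, 3, 14, t), (w, 32, 34, 17, 37, u), (w, 32, 34, 22, 28, a), (w, 32, 34, 3, 14, t)}
Selection D >= 4 and A != 17: {(a, 32, 4, 22, 28, a), (a, 32, 4, 3, 14, t), (m, 32, 27, 22, 28, a), (m, 32, 27, 3, 14, t), (u, 32, 14, 22, 28, a), (u, 32, 14, 3, 14, t), (w, 32, 34, 22, 28, a), (w, 32, 34, 3, 14, t)}
Keep only column(s) G, D, B: {(a, 14, 28), (a, 27, 28), (a, 34, 28), (a, 4, 28), (t, 14, 14), (t, 27, 14), (t, 34, 14), (t, 4, 14)}

{(a, 14, 28), (a, 27, 28), (a, 34, 28), (a, 4, 28), (t, 14, 14), (t, 27, 14), (t, 34, 14), (t, 4, 14)}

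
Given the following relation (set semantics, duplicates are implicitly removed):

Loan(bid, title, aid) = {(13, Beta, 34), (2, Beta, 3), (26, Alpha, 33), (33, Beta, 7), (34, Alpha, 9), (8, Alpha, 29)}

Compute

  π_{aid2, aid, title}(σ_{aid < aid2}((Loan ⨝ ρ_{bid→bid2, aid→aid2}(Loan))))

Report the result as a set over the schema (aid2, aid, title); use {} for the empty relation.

{(29, 9, Alpha), (33, 29, Alpha), (33, 9, Alpha), (34, 3, Beta), (34, 7, Beta), (7, 3, Beta)}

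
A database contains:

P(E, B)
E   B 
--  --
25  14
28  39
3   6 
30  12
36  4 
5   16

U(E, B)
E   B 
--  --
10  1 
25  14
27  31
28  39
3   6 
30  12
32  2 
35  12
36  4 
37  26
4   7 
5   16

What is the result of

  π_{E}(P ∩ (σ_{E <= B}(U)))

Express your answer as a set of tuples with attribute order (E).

{28, 3, 5}

σ[E <= B]: keep tuples satisfying E <= B → {(27, 31), (28, 39), (3, 6), (4, 7), (5, 16)}
Intersection: {(25, 14), (28, 39), (3, 6), (30, 12), (36, 4), (5, 16)} with {(27, 31), (28, 39), (3, 6), (4, 7), (5, 16)} → {(28, 39), (3, 6), (5, 16)}
Projecting to E: {28, 3, 5}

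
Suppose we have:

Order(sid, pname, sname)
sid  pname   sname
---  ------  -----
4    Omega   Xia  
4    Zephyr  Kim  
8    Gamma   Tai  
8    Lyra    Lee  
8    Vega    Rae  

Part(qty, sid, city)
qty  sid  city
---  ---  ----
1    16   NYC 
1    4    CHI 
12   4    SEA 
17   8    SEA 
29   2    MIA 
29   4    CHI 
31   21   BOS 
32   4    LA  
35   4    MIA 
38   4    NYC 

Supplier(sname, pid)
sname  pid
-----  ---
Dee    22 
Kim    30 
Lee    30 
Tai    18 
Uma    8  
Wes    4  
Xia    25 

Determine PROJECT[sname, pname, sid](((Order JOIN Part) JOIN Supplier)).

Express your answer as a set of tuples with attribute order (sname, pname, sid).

{(Kim, Zephyr, 4), (Lee, Lyra, 8), (Tai, Gamma, 8), (Xia, Omega, 4)}

Natural join on sid: {(4, Omega, Xia, 1, CHI), (4, Omega, Xia, 12, SEA), (4, Omega, Xia, 29, CHI), (4, Omega, Xia, 32, LA), (4, Omega, Xia, 35, MIA), (4, Omega, Xia, 38, NYC), (4, Zephyr, Kim, 1, CHI), (4, Zephyr, Kim, 12, SEA), (4, Zephyr, Kim, 29, CHI), (4, Zephyr, Kim, 32, LA), (4, Zephyr, Kim, 35, MIA), (4, Zephyr, Kim, 38, NYC), (8, Gamma, Tai, 17, SEA), (8, Lyra, Lee, 17, SEA), (8, Vega, Rae, 17, SEA)}
Natural join on sname: {(4, Omega, Xia, 1, CHI, 25), (4, Omega, Xia, 12, SEA, 25), (4, Omega, Xia, 29, CHI, 25), (4, Omega, Xia, 32, LA, 25), (4, Omega, Xia, 35, MIA, 25), (4, Omega, Xia, 38, NYC, 25), (4, Zephyr, Kim, 1, CHI, 30), (4, Zephyr, Kim, 12, SEA, 30), (4, Zephyr, Kim, 29, CHI, 30), (4, Zephyr, Kim, 32, LA, 30), (4, Zephyr, Kim, 35, MIA, 30), (4, Zephyr, Kim, 38, NYC, 30), (8, Gamma, Tai, 17, SEA, 18), (8, Lyra, Lee, 17, SEA, 30)}
Keep only column(s) sname, pname, sid (10 duplicate(s) eliminated): {(Kim, Zephyr, 4), (Lee, Lyra, 8), (Tai, Gamma, 8), (Xia, Omega, 4)}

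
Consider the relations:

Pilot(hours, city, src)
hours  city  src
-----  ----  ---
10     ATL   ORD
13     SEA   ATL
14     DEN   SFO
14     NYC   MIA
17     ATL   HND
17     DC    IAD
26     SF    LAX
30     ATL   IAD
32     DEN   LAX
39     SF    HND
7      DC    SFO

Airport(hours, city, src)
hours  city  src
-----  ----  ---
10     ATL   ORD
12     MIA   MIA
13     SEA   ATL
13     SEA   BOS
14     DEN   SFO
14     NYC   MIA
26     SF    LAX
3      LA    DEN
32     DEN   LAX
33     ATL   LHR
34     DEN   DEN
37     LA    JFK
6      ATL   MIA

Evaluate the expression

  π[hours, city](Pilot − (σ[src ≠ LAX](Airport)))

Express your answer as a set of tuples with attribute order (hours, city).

{(17, ATL), (17, DC), (26, SF), (30, ATL), (32, DEN), (39, SF), (7, DC)}

Filtering on src ≠ LAX leaves {(10, ATL, ORD), (12, MIA, MIA), (13, SEA, ATL), (13, SEA, BOS), (14, DEN, SFO), (14, NYC, MIA), (3, LA, DEN), (33, ATL, LHR), (34, DEN, DEN), (37, LA, JFK), (6, ATL, MIA)}.
Taking the difference: {(17, ATL, HND), (17, DC, IAD), (26, SF, LAX), (30, ATL, IAD), (32, DEN, LAX), (39, SF, HND), (7, DC, SFO)}
π_{hours, city} gives {(17, ATL), (17, DC), (26, SF), (30, ATL), (32, DEN), (39, SF), (7, DC)}.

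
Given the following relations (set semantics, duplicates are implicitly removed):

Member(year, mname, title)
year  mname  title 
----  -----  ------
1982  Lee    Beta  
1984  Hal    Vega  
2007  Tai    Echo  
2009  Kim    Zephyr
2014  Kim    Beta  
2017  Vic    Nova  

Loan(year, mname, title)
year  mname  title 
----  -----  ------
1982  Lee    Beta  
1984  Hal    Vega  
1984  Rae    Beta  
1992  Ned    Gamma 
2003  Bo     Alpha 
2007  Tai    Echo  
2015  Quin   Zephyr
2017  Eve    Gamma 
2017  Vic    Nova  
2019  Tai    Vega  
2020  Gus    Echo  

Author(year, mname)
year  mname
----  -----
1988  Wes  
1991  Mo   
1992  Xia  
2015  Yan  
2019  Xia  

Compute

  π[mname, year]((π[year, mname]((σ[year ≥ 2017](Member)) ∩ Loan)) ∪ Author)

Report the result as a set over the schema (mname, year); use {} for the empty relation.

Selection year ≥ 2017: {(2017, Vic, Nova)}
Intersection: {(2017, Vic, Nova)} with {(1982, Lee, Beta), (1984, Hal, Vega), (1984, Rae, Beta), (1992, Ned, Gamma), (2003, Bo, Alpha), (2007, Tai, Echo), (2015, Quin, Zephyr), (2017, Eve, Gamma), (2017, Vic, Nova), (2019, Tai, Vega), (2020, Gus, Echo)} → {(2017, Vic, Nova)}
π_{year, mname} gives {(2017, Vic)}.
Union: {(2017, Vic)} with {(1988, Wes), (1991, Mo), (1992, Xia), (2015, Yan), (2019, Xia)} → {(1988, Wes), (1991, Mo), (1992, Xia), (2015, Yan), (2017, Vic), (2019, Xia)}
π_{mname, year} gives {(Mo, 1991), (Vic, 2017), (Wes, 1988), (Xia, 1992), (Xia, 2019), (Yan, 2015)}.

{(Mo, 1991), (Vic, 2017), (Wes, 1988), (Xia, 1992), (Xia, 2019), (Yan, 2015)}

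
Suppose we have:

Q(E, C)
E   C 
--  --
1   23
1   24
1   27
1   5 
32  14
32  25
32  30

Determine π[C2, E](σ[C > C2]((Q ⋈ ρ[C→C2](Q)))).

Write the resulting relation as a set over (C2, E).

ρ[C→C2]: schema becomes (E, C2); tuples unchanged.
Joining Q and ρ[C→C2](Q) on E yields {(1, 23, 23), (1, 23, 24), (1, 23, 27), (1, 23, 5), (1, 24, 23), (1, 24, 24), (1, 24, 27), (1, 24, 5), (1, 27, 23), (1, 27, 24), (1, 27, 27), (1, 27, 5), (1, 5, 23), (1, 5, 24), (1, 5, 27), (1, 5, 5), (32, 14, 14), (32, 14, 25), (32, 14, 30), (32, 25, 14), (32, 25, 25), (32, 25, 30), (32, 30, 14), (32, 30, 25), (32, 30, 30)}.
Filtering on C > C2 leaves {(1, 23, 5), (1, 24, 23), (1, 24, 5), (1, 27, 23), (1, 27, 24), (1, 27, 5), (32, 25, 14), (32, 30, 14), (32, 30, 25)}.
π[C2, E]: project onto (C2, E) (4 duplicate(s) eliminated) → {(14, 32), (23, 1), (24, 1), (25, 32), (5, 1)}

{(14, 32), (23, 1), (24, 1), (25, 32), (5, 1)}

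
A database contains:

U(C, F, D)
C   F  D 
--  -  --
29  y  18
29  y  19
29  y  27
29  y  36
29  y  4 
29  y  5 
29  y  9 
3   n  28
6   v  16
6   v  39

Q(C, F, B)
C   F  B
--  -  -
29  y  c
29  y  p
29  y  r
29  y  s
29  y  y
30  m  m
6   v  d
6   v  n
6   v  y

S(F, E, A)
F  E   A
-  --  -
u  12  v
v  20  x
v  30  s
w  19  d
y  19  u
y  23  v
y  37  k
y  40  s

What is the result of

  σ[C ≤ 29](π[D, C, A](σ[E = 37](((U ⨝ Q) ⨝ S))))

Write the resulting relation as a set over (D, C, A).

{(18, 29, k), (19, 29, k), (27, 29, k), (36, 29, k), (4, 29, k), (5, 29, k), (9, 29, k)}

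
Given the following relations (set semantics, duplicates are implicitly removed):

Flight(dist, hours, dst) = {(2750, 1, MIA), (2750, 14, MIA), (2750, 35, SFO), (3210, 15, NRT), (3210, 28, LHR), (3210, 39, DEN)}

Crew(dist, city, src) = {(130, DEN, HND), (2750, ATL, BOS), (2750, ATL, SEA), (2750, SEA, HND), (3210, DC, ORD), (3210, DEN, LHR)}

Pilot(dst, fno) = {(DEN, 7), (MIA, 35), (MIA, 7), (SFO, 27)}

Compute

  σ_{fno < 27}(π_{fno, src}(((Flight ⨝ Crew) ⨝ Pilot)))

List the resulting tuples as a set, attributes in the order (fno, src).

Joining Flight and Crew on dist yields {(2750, 1, MIA, ATL, BOS), (2750, 1, MIA, ATL, SEA), (2750, 1, MIA, SEA, HND), (2750, 14, MIA, ATL, BOS), (2750, 14, MIA, ATL, SEA), (2750, 14, MIA, SEA, HND), (2750, 35, SFO, ATL, BOS), (2750, 35, SFO, ATL, SEA), (2750, 35, SFO, SEA, HND), (3210, 15, NRT, DC, ORD), (3210, 15, NRT, DEN, LHR), (3210, 28, LHR, DC, ORD), (3210, 28, LHR, DEN, LHR), (3210, 39, DEN, DC, ORD), (3210, 39, DEN, DEN, LHR)}.
Joining (Flight ⨝ Crew) and Pilot on dst yields {(2750, 1, MIA, ATL, BOS, 35), (2750, 1, MIA, ATL, BOS, 7), (2750, 1, MIA, ATL, SEA, 35), (2750, 1, MIA, ATL, SEA, 7), (2750, 1, MIA, SEA, HND, 35), (2750, 1, MIA, SEA, HND, 7), (2750, 14, MIA, ATL, BOS, 35), (2750, 14, MIA, ATL, BOS, 7), (2750, 14, MIA, ATL, SEA, 35), (2750, 14, MIA, ATL, SEA, 7), (2750, 14, MIA, SEA, HND, 35), (2750, 14, MIA, SEA, HND, 7), (2750, 35, SFO, ATL, BOS, 27), (2750, 35, SFO, ATL, SEA, 27), (2750, 35, SFO, SEA, HND, 27), (3210, 39, DEN, DC, ORD, 7), (3210, 39, DEN, DEN, LHR, 7)}.
Projecting to fno, src (6 duplicate(s) eliminated): {(27, BOS), (27, HND), (27, SEA), (35, BOS), (35, HND), (35, SEA), (7, BOS), (7, HND), (7, LHR), (7, ORD), (7, SEA)}
Filtering on fno < 27 leaves {(7, BOS), (7, HND), (7, LHR), (7, ORD), (7, SEA)}.

{(7, BOS), (7, HND), (7, LHR), (7, ORD), (7, SEA)}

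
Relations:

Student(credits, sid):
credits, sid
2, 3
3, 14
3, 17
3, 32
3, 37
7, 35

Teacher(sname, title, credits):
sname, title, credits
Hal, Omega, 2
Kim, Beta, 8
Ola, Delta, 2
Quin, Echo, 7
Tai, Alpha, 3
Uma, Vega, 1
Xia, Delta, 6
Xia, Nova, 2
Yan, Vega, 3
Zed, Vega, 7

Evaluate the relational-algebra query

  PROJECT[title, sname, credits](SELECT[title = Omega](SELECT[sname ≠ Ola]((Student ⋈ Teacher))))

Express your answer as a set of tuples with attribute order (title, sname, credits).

{(Omega, Hal, 2)}

Student ⋈ Teacher (natural join on credits): {(2, 3, Hal, Omega), (2, 3, Ola, Delta), (2, 3, Xia, Nova), (3, 14, Tai, Alpha), (3, 14, Yan, Vega), (3, 17, Tai, Alpha), (3, 17, Yan, Vega), (3, 32, Tai, Alpha), (3, 32, Yan, Vega), (3, 37, Tai, Alpha), (3, 37, Yan, Vega), (7, 35, Quin, Echo), (7, 35, Zed, Vega)}
Selection sname ≠ Ola: {(2, 3, Hal, Omega), (2, 3, Xia, Nova), (3, 14, Tai, Alpha), (3, 14, Yan, Vega), (3, 17, Tai, Alpha), (3, 17, Yan, Vega), (3, 32, Tai, Alpha), (3, 32, Yan, Vega), (3, 37, Tai, Alpha), (3, 37, Yan, Vega), (7, 35, Quin, Echo), (7, 35, Zed, Vega)}
Selection title = Omega: {(2, 3, Hal, Omega)}
Keep only column(s) title, sname, credits: {(Omega, Hal, 2)}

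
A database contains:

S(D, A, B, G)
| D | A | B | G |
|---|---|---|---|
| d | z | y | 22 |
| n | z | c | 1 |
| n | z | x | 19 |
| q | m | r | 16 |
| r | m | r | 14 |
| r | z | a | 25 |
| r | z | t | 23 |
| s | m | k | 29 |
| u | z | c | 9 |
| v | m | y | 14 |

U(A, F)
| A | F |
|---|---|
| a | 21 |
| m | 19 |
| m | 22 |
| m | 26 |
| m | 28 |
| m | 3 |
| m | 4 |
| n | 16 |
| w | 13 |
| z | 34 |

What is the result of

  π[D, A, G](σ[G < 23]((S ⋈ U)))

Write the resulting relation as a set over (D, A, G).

{(d, z, 22), (n, z, 1), (n, z, 19), (q, m, 16), (r, m, 14), (u, z, 9), (v, m, 14)}

S ⋈ U (natural join on A): {(d, z, y, 22, 34), (n, z, c, 1, 34), (n, z, x, 19, 34), (q, m, r, 16, 19), (q, m, r, 16, 22), (q, m, r, 16, 26), (q, m, r, 16, 28), (q, m, r, 16, 3), (q, m, r, 16, 4), (r, m, r, 14, 19), (r, m, r, 14, 22), (r, m, r, 14, 26), (r, m, r, 14, 28), (r, m, r, 14, 3), (r, m, r, 14, 4), (r, z, a, 25, 34), (r, z, t, 23, 34), (s, m, k, 29, 19), (s, m, k, 29, 22), (s, m, k, 29, 26), (s, m, k, 29, 28), (s, m, k, 29, 3), (s, m, k, 29, 4), (u, z, c, 9, 34), (v, m, y, 14, 19), (v, m, y, 14, 22), (v, m, y, 14, 26), (v, m, y, 14, 28), (v, m, y, 14, 3), (v, m, y, 14, 4)}
Filtering on G < 23 leaves {(d, z, y, 22, 34), (n, z, c, 1, 34), (n, z, x, 19, 34), (q, m, r, 16, 19), (q, m, r, 16, 22), (q, m, r, 16, 26), (q, m, r, 16, 28), (q, m, r, 16, 3), (q, m, r, 16, 4), (r, m, r, 14, 19), (r, m, r, 14, 22), (r, m, r, 14, 26), (r, m, r, 14, 28), (r, m, r, 14, 3), (r, m, r, 14, 4), (u, z, c, 9, 34), (v, m, y, 14, 19), (v, m, y, 14, 22), (v, m, y, 14, 26), (v, m, y, 14, 28), (v, m, y, 14, 3), (v, m, y, 14, 4)}.
Projecting to D, A, G (15 duplicate(s) eliminated): {(d, z, 22), (n, z, 1), (n, z, 19), (q, m, 16), (r, m, 14), (u, z, 9), (v, m, 14)}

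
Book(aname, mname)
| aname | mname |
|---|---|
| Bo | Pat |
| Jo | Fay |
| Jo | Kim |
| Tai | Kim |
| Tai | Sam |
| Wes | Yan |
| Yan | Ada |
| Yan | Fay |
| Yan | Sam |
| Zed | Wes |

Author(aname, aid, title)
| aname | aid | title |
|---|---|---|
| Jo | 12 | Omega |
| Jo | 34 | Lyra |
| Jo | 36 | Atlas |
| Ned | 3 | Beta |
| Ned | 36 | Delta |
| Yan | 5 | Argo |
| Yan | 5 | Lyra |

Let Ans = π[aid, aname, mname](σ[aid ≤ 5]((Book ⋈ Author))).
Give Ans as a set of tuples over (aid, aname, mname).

{(5, Yan, Ada), (5, Yan, Fay), (5, Yan, Sam)}

Book ⋈ Author (natural join on aname): {(Jo, Fay, 12, Omega), (Jo, Fay, 34, Lyra), (Jo, Fay, 36, Atlas), (Jo, Kim, 12, Omega), (Jo, Kim, 34, Lyra), (Jo, Kim, 36, Atlas), (Yan, Ada, 5, Argo), (Yan, Ada, 5, Lyra), (Yan, Fay, 5, Argo), (Yan, Fay, 5, Lyra), (Yan, Sam, 5, Argo), (Yan, Sam, 5, Lyra)}
Apply σ_{aid ≤ 5}; surviving tuples: {(Yan, Ada, 5, Argo), (Yan, Ada, 5, Lyra), (Yan, Fay, 5, Argo), (Yan, Fay, 5, Lyra), (Yan, Sam, 5, Argo), (Yan, Sam, 5, Lyra)}
Keep only column(s) aid, aname, mname (3 duplicate(s) eliminated): {(5, Yan, Ada), (5, Yan, Fay), (5, Yan, Sam)}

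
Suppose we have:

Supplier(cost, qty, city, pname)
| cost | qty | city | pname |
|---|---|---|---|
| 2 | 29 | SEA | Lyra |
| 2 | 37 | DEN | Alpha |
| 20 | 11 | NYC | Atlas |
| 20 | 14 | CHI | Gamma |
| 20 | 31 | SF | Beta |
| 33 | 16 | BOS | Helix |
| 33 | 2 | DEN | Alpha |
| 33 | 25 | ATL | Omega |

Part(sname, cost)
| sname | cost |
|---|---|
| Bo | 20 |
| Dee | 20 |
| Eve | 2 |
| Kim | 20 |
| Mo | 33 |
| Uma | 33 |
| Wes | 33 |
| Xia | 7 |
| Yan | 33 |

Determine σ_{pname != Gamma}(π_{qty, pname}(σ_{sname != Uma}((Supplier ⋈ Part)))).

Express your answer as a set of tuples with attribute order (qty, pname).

Supplier ⋈ Part (natural join on cost): {(2, 29, SEA, Lyra, Eve), (2, 37, DEN, Alpha, Eve), (20, 11, NYC, Atlas, Bo), (20, 11, NYC, Atlas, Dee), (20, 11, NYC, Atlas, Kim), (20, 14, CHI, Gamma, Bo), (20, 14, CHI, Gamma, Dee), (20, 14, CHI, Gamma, Kim), (20, 31, SF, Beta, Bo), (20, 31, SF, Beta, Dee), (20, 31, SF, Beta, Kim), (33, 16, BOS, Helix, Mo), (33, 16, BOS, Helix, Uma), (33, 16, BOS, Helix, Wes), (33, 16, BOS, Helix, Yan), (33, 2, DEN, Alpha, Mo), (33, 2, DEN, Alpha, Uma), (33, 2, DEN, Alpha, Wes), (33, 2, DEN, Alpha, Yan), (33, 25, ATL, Omega, Mo), (33, 25, ATL, Omega, Uma), (33, 25, ATL, Omega, Wes), (33, 25, ATL, Omega, Yan)}
Filtering on sname != Uma leaves {(2, 29, SEA, Lyra, Eve), (2, 37, DEN, Alpha, Eve), (20, 11, NYC, Atlas, Bo), (20, 11, NYC, Atlas, Dee), (20, 11, NYC, Atlas, Kim), (20, 14, CHI, Gamma, Bo), (20, 14, CHI, Gamma, Dee), (20, 14, CHI, Gamma, Kim), (20, 31, SF, Beta, Bo), (20, 31, SF, Beta, Dee), (20, 31, SF, Beta, Kim), (33, 16, BOS, Helix, Mo), (33, 16, BOS, Helix, Wes), (33, 16, BOS, Helix, Yan), (33, 2, DEN, Alpha, Mo), (33, 2, DEN, Alpha, Wes), (33, 2, DEN, Alpha, Yan), (33, 25, ATL, Omega, Mo), (33, 25, ATL, Omega, Wes), (33, 25, ATL, Omega, Yan)}.
Keep only column(s) qty, pname (12 duplicate(s) eliminated): {(11, Atlas), (14, Gamma), (16, Helix), (2, Alpha), (25, Omega), (29, Lyra), (31, Beta), (37, Alpha)}
Filtering on pname != Gamma leaves {(11, Atlas), (16, Helix), (2, Alpha), (25, Omega), (29, Lyra), (31, Beta), (37, Alpha)}.

{(11, Atlas), (16, Helix), (2, Alpha), (25, Omega), (29, Lyra), (31, Beta), (37, Alpha)}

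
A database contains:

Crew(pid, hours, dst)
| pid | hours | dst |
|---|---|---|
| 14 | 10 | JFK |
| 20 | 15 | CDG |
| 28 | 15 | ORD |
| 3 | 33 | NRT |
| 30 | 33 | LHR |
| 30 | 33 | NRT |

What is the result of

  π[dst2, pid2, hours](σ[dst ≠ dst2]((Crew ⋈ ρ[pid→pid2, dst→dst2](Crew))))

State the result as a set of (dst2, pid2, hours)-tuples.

{(CDG, 20, 15), (LHR, 30, 33), (NRT, 3, 33), (NRT, 30, 33), (ORD, 28, 15)}

ρ[pid→pid2, dst→dst2]: schema becomes (pid2, hours, dst2); tuples unchanged.
Joining Crew and ρ[pid→pid2, dst→dst2](Crew) on hours yields {(14, 10, JFK, 14, JFK), (20, 15, CDG, 20, CDG), (20, 15, CDG, 28, ORD), (28, 15, ORD, 20, CDG), (28, 15, ORD, 28, ORD), (3, 33, NRT, 3, NRT), (3, 33, NRT, 30, LHR), (3, 33, NRT, 30, NRT), (30, 33, LHR, 3, NRT), (30, 33, LHR, 30, LHR), (30, 33, LHR, 30, NRT), (30, 33, NRT, 3, NRT), (30, 33, NRT, 30, LHR), (30, 33, NRT, 30, NRT)}.
Selection dst ≠ dst2: {(20, 15, CDG, 28, ORD), (28, 15, ORD, 20, CDG), (3, 33, NRT, 30, LHR), (30, 33, LHR, 3, NRT), (30, 33, LHR, 30, NRT), (30, 33, NRT, 30, LHR)}
Projecting to dst2, pid2, hours (1 duplicate(s) eliminated): {(CDG, 20, 15), (LHR, 30, 33), (NRT, 3, 33), (NRT, 30, 33), (ORD, 28, 15)}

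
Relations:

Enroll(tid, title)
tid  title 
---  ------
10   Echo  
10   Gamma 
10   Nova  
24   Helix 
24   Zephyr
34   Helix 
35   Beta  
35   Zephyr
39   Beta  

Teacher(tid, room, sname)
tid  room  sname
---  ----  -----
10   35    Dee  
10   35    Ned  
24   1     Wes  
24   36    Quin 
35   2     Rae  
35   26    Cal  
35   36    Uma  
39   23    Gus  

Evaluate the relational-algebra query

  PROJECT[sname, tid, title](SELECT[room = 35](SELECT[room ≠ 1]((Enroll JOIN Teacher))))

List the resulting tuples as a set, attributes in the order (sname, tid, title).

Enroll ⋈ Teacher (natural join on tid): {(10, Echo, 35, Dee), (10, Echo, 35, Ned), (10, Gamma, 35, Dee), (10, Gamma, 35, Ned), (10, Nova, 35, Dee), (10, Nova, 35, Ned), (24, Helix, 1, Wes), (24, Helix, 36, Quin), (24, Zephyr, 1, Wes), (24, Zephyr, 36, Quin), (35, Beta, 2, Rae), (35, Beta, 26, Cal), (35, Beta, 36, Uma), (35, Zephyr, 2, Rae), (35, Zephyr, 26, Cal), (35, Zephyr, 36, Uma), (39, Beta, 23, Gus)}
Selection room ≠ 1: {(10, Echo, 35, Dee), (10, Echo, 35, Ned), (10, Gamma, 35, Dee), (10, Gamma, 35, Ned), (10, Nova, 35, Dee), (10, Nova, 35, Ned), (24, Helix, 36, Quin), (24, Zephyr, 36, Quin), (35, Beta, 2, Rae), (35, Beta, 26, Cal), (35, Beta, 36, Uma), (35, Zephyr, 2, Rae), (35, Zephyr, 26, Cal), (35, Zephyr, 36, Uma), (39, Beta, 23, Gus)}
Selection room = 35: {(10, Echo, 35, Dee), (10, Echo, 35, Ned), (10, Gamma, 35, Dee), (10, Gamma, 35, Ned), (10, Nova, 35, Dee), (10, Nova, 35, Ned)}
π_{sname, tid, title} gives {(Dee, 10, Echo), (Dee, 10, Gamma), (Dee, 10, Nova), (Ned, 10, Echo), (Ned, 10, Gamma), (Ned, 10, Nova)}.

{(Dee, 10, Echo), (Dee, 10, Gamma), (Dee, 10, Nova), (Ned, 10, Echo), (Ned, 10, Gamma), (Ned, 10, Nova)}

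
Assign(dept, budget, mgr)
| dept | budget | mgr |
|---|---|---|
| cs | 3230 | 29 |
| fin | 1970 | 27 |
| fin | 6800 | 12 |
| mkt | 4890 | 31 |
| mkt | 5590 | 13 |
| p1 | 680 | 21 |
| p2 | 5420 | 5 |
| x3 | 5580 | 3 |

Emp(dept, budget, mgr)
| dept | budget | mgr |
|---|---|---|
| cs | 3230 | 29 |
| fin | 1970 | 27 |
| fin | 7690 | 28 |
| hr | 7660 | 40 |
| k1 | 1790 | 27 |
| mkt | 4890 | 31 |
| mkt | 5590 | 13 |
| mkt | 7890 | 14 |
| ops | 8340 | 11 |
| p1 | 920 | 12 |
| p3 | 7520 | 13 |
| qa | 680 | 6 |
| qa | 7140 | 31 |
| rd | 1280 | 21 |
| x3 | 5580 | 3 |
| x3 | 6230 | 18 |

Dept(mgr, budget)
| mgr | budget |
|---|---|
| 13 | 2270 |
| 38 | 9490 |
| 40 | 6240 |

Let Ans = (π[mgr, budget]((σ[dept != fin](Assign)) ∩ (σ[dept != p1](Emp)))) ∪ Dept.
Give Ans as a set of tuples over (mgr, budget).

{(13, 2270), (13, 5590), (29, 3230), (3, 5580), (31, 4890), (38, 9490), (40, 6240)}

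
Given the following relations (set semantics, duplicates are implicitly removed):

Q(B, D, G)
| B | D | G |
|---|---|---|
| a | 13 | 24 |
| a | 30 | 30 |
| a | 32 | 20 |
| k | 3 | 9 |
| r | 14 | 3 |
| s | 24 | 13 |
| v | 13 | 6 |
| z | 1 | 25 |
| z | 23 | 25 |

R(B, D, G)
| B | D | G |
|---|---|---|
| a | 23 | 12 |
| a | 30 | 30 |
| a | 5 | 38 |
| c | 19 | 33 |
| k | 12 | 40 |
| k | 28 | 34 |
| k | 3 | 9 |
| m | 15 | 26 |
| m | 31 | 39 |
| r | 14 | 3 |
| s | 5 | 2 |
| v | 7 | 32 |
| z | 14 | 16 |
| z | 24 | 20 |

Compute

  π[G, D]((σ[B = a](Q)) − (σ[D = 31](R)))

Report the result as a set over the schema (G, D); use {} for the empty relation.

Apply σ_{B = a}; surviving tuples: {(a, 13, 24), (a, 30, 30), (a, 32, 20)}
Apply σ_{D = 31}; surviving tuples: {(m, 31, 39)}
Taking the difference: {(a, 13, 24), (a, 30, 30), (a, 32, 20)}
Keep only column(s) G, D: {(20, 32), (24, 13), (30, 30)}

{(20, 32), (24, 13), (30, 30)}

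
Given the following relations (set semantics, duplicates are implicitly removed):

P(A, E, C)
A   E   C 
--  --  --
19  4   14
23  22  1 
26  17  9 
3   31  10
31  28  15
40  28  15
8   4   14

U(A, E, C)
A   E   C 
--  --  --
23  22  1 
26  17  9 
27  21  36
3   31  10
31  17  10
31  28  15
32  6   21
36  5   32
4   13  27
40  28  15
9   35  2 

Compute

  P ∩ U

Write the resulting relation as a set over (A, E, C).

{(23, 22, 1), (26, 17, 9), (3, 31, 10), (31, 28, 15), (40, 28, 15)}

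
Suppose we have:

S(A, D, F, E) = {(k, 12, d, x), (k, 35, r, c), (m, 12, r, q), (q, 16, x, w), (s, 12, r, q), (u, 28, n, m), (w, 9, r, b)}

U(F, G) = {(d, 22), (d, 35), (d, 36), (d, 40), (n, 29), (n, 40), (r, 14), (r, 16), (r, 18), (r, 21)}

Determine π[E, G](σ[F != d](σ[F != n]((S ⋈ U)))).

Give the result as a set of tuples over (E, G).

{(b, 14), (b, 16), (b, 18), (b, 21), (c, 14), (c, 16), (c, 18), (c, 21), (q, 14), (q, 16), (q, 18), (q, 21)}

Natural join on F: {(k, 12, d, x, 22), (k, 12, d, x, 35), (k, 12, d, x, 36), (k, 12, d, x, 40), (k, 35, r, c, 14), (k, 35, r, c, 16), (k, 35, r, c, 18), (k, 35, r, c, 21), (m, 12, r, q, 14), (m, 12, r, q, 16), (m, 12, r, q, 18), (m, 12, r, q, 21), (s, 12, r, q, 14), (s, 12, r, q, 16), (s, 12, r, q, 18), (s, 12, r, q, 21), (u, 28, n, m, 29), (u, 28, n, m, 40), (w, 9, r, b, 14), (w, 9, r, b, 16), (w, 9, r, b, 18), (w, 9, r, b, 21)}
Apply σ_{F != n}; surviving tuples: {(k, 12, d, x, 22), (k, 12, d, x, 35), (k, 12, d, x, 36), (k, 12, d, x, 40), (k, 35, r, c, 14), (k, 35, r, c, 16), (k, 35, r, c, 18), (k, 35, r, c, 21), (m, 12, r, q, 14), (m, 12, r, q, 16), (m, 12, r, q, 18), (m, 12, r, q, 21), (s, 12, r, q, 14), (s, 12, r, q, 16), (s, 12, r, q, 18), (s, 12, r, q, 21), (w, 9, r, b, 14), (w, 9, r, b, 16), (w, 9, r, b, 18), (w, 9, r, b, 21)}
Apply σ_{F != d}; surviving tuples: {(k, 35, r, c, 14), (k, 35, r, c, 16), (k, 35, r, c, 18), (k, 35, r, c, 21), (m, 12, r, q, 14), (m, 12, r, q, 16), (m, 12, r, q, 18), (m, 12, r, q, 21), (s, 12, r, q, 14), (s, 12, r, q, 16), (s, 12, r, q, 18), (s, 12, r, q, 21), (w, 9, r, b, 14), (w, 9, r, b, 16), (w, 9, r, b, 18), (w, 9, r, b, 21)}
Keep only column(s) E, G (4 duplicate(s) eliminated): {(b, 14), (b, 16), (b, 18), (b, 21), (c, 14), (c, 16), (c, 18), (c, 21), (q, 14), (q, 16), (q, 18), (q, 21)}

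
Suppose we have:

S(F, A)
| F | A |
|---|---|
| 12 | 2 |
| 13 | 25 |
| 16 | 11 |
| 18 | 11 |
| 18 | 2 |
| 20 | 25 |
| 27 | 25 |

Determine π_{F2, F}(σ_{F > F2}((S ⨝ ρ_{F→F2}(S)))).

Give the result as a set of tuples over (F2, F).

ρ[F→F2]: schema becomes (F2, A); tuples unchanged.
Joining S and ρ_{F→F2}(S) on A yields {(12, 2, 12), (12, 2, 18), (13, 25, 13), (13, 25, 20), (13, 25, 27), (16, 11, 16), (16, 11, 18), (18, 11, 16), (18, 11, 18), (18, 2, 12), (18, 2, 18), (20, 25, 13), (20, 25, 20), (20, 25, 27), (27, 25, 13), (27, 25, 20), (27, 25, 27)}.
Apply σ_{F > F2}; surviving tuples: {(18, 11, 16), (18, 2, 12), (20, 25, 13), (27, 25, 13), (27, 25, 20)}
π[F2, F]: project onto (F2, F) → {(12, 18), (13, 20), (13, 27), (16, 18), (20, 27)}

{(12, 18), (13, 20), (13, 27), (16, 18), (20, 27)}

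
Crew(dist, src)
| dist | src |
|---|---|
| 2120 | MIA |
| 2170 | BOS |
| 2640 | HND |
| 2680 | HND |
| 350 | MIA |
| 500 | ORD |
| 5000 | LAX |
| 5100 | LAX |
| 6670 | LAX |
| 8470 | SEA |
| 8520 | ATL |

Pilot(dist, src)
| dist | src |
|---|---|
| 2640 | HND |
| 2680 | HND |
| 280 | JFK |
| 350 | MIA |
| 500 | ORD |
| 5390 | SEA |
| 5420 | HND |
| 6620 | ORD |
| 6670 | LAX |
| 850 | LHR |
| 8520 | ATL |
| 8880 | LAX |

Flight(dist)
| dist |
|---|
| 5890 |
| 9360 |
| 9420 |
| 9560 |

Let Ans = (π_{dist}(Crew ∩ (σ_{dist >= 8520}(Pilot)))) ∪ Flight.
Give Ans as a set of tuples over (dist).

{5890, 8520, 9360, 9420, 9560}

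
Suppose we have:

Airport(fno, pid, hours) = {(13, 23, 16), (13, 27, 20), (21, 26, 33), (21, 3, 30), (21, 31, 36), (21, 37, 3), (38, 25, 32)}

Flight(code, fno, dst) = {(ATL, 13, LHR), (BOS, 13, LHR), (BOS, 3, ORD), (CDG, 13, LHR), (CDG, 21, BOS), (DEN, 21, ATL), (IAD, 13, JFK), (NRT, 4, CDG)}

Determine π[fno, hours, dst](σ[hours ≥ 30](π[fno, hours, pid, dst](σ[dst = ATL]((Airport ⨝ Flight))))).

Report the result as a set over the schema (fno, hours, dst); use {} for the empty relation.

Airport ⋈ Flight (natural join on fno): {(13, 23, 16, ATL, LHR), (13, 23, 16, BOS, LHR), (13, 23, 16, CDG, LHR), (13, 23, 16, IAD, JFK), (13, 27, 20, ATL, LHR), (13, 27, 20, BOS, LHR), (13, 27, 20, CDG, LHR), (13, 27, 20, IAD, JFK), (21, 26, 33, CDG, BOS), (21, 26, 33, DEN, ATL), (21, 3, 30, CDG, BOS), (21, 3, 30, DEN, ATL), (21, 31, 36, CDG, BOS), (21, 31, 36, DEN, ATL), (21, 37, 3, CDG, BOS), (21, 37, 3, DEN, ATL)}
Filtering on dst = ATL leaves {(21, 26, 33, DEN, ATL), (21, 3, 30, DEN, ATL), (21, 31, 36, DEN, ATL), (21, 37, 3, DEN, ATL)}.
π_{fno, hours, pid, dst} gives {(21, 3, 37, ATL), (21, 30, 3, ATL), (21, 33, 26, ATL), (21, 36, 31, ATL)}.
Filtering on hours ≥ 30 leaves {(21, 30, 3, ATL), (21, 33, 26, ATL), (21, 36, 31, ATL)}.
π_{fno, hours, dst} gives {(21, 30, ATL), (21, 33, ATL), (21, 36, ATL)}.

{(21, 30, ATL), (21, 33, ATL), (21, 36, ATL)}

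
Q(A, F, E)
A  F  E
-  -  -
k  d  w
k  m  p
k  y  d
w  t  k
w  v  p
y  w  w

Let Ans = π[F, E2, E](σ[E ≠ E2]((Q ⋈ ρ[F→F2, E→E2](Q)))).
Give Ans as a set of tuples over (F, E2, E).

{(d, d, w), (d, p, w), (m, d, p), (m, w, p), (t, p, k), (v, k, p), (y, p, d), (y, w, d)}

ρ[F→F2, E→E2]: schema becomes (A, F2, E2); tuples unchanged.
Joining Q and ρ[F→F2, E→E2](Q) on A yields {(k, d, w, d, w), (k, d, w, m, p), (k, d, w, y, d), (k, m, p, d, w), (k, m, p, m, p), (k, m, p, y, d), (k, y, d, d, w), (k, y, d, m, p), (k, y, d, y, d), (w, t, k, t, k), (w, t, k, v, p), (w, v, p, t, k), (w, v, p, v, p), (y, w, w, w, w)}.
σ[E ≠ E2]: keep tuples satisfying E ≠ E2 → {(k, d, w, m, p), (k, d, w, y, d), (k, m, p, d, w), (k, m, p, y, d), (k, y, d, d, w), (k, y, d, m, p), (w, t, k, v, p), (w, v, p, t, k)}
π_{F, E2, E} gives {(d, d, w), (d, p, w), (m, d, p), (m, w, p), (t, p, k), (v, k, p), (y, p, d), (y, w, d)}.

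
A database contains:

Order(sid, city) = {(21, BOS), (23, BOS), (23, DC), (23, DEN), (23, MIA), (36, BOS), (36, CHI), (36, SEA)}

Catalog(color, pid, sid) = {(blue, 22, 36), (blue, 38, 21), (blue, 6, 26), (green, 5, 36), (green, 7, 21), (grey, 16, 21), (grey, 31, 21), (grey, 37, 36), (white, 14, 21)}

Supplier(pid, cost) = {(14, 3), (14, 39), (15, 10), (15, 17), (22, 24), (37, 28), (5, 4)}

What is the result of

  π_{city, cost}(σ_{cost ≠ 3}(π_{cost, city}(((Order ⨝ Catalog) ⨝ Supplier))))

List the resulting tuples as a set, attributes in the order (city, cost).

{(BOS, 24), (BOS, 28), (BOS, 39), (BOS, 4), (CHI, 24), (CHI, 28), (CHI, 4), (SEA, 24), (SEA, 28), (SEA, 4)}

Joining Order and Catalog on sid yields {(21, BOS, blue, 38), (21, BOS, green, 7), (21, BOS, grey, 16), (21, BOS, grey, 31), (21, BOS, white, 14), (36, BOS, blue, 22), (36, BOS, green, 5), (36, BOS, grey, 37), (36, CHI, blue, 22), (36, CHI, green, 5), (36, CHI, grey, 37), (36, SEA, blue, 22), (36, SEA, green, 5), (36, SEA, grey, 37)}.
Joining (Order ⨝ Catalog) and Supplier on pid yields {(21, BOS, white, 14, 3), (21, BOS, white, 14, 39), (36, BOS, blue, 22, 24), (36, BOS, green, 5, 4), (36, BOS, grey, 37, 28), (36, CHI, blue, 22, 24), (36, CHI, green, 5, 4), (36, CHI, grey, 37, 28), (36, SEA, blue, 22, 24), (36, SEA, green, 5, 4), (36, SEA, grey, 37, 28)}.
π_{cost, city} gives {(24, BOS), (24, CHI), (24, SEA), (28, BOS), (28, CHI), (28, SEA), (3, BOS), (39, BOS), (4, BOS), (4, CHI), (4, SEA)}.
Filtering on cost ≠ 3 leaves {(24, BOS), (24, CHI), (24, SEA), (28, BOS), (28, CHI), (28, SEA), (39, BOS), (4, BOS), (4, CHI), (4, SEA)}.
π_{city, cost} gives {(BOS, 24), (BOS, 28), (BOS, 39), (BOS, 4), (CHI, 24), (CHI, 28), (CHI, 4), (SEA, 24), (SEA, 28), (SEA, 4)}.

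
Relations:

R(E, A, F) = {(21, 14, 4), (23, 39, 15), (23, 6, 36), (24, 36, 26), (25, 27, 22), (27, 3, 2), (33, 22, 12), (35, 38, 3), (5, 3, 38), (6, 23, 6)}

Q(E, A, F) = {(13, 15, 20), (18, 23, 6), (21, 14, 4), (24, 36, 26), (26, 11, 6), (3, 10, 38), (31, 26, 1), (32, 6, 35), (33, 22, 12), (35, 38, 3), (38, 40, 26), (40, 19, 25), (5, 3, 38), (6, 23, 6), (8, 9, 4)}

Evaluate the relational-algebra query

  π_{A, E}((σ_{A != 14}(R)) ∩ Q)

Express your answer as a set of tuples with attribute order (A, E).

Apply σ_{A != 14}; surviving tuples: {(23, 39, 15), (23, 6, 36), (24, 36, 26), (25, 27, 22), (27, 3, 2), (33, 22, 12), (35, 38, 3), (5, 3, 38), (6, 23, 6)}
Intersection: {(23, 39, 15), (23, 6, 36), (24, 36, 26), (25, 27, 22), (27, 3, 2), (33, 22, 12), (35, 38, 3), (5, 3, 38), (6, 23, 6)} with {(13, 15, 20), (18, 23, 6), (21, 14, 4), (24, 36, 26), (26, 11, 6), (3, 10, 38), (31, 26, 1), (32, 6, 35), (33, 22, 12), (35, 38, 3), (38, 40, 26), (40, 19, 25), (5, 3, 38), (6, 23, 6), (8, 9, 4)} → {(24, 36, 26), (33, 22, 12), (35, 38, 3), (5, 3, 38), (6, 23, 6)}
π_{A, E} gives {(22, 33), (23, 6), (3, 5), (36, 24), (38, 35)}.

{(22, 33), (23, 6), (3, 5), (36, 24), (38, 35)}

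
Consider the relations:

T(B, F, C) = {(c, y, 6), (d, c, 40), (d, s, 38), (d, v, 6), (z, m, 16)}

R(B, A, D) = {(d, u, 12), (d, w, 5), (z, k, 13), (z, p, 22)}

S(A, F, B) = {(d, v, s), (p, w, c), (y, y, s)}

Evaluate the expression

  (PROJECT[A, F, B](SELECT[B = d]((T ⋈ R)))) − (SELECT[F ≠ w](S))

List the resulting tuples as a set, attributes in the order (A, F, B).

{(u, c, d), (u, s, d), (u, v, d), (w, c, d), (w, s, d), (w, v, d)}

Natural join on B: {(d, c, 40, u, 12), (d, c, 40, w, 5), (d, s, 38, u, 12), (d, s, 38, w, 5), (d, v, 6, u, 12), (d, v, 6, w, 5), (z, m, 16, k, 13), (z, m, 16, p, 22)}
σ[B = d]: keep tuples satisfying B = d → {(d, c, 40, u, 12), (d, c, 40, w, 5), (d, s, 38, u, 12), (d, s, 38, w, 5), (d, v, 6, u, 12), (d, v, 6, w, 5)}
Projecting to A, F, B: {(u, c, d), (u, s, d), (u, v, d), (w, c, d), (w, s, d), (w, v, d)}
σ[F ≠ w]: keep tuples satisfying F ≠ w → {(d, v, s), (y, y, s)}
Taking the difference: {(u, c, d), (u, s, d), (u, v, d), (w, c, d), (w, s, d), (w, v, d)}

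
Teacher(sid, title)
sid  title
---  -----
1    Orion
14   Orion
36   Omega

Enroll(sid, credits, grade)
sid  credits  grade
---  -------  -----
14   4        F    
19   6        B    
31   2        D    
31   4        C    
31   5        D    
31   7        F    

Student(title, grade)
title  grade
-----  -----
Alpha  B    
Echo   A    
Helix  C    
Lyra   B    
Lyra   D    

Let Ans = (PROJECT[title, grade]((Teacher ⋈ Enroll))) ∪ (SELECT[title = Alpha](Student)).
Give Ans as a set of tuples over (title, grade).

Teacher ⋈ Enroll (natural join on sid): {(14, Orion, 4, F)}
Keep only column(s) title, grade: {(Orion, F)}
σ[title = Alpha]: keep tuples satisfying title = Alpha → {(Alpha, B)}
Taking the union: {(Alpha, B), (Orion, F)}

{(Alpha, B), (Orion, F)}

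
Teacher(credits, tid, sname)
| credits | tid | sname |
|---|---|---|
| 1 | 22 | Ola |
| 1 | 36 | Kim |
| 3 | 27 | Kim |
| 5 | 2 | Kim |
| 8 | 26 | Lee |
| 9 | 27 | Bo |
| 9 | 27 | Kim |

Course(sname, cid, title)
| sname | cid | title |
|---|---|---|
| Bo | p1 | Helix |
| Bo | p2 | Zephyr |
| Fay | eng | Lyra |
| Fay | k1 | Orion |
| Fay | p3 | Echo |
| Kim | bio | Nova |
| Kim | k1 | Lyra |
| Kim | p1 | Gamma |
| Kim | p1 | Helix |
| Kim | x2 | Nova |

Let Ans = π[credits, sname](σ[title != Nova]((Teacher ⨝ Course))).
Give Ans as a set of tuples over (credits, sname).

Teacher ⋈ Course (natural join on sname): {(1, 36, Kim, bio, Nova), (1, 36, Kim, k1, Lyra), (1, 36, Kim, p1, Gamma), (1, 36, Kim, p1, Helix), (1, 36, Kim, x2, Nova), (3, 27, Kim, bio, Nova), (3, 27, Kim, k1, Lyra), (3, 27, Kim, p1, Gamma), (3, 27, Kim, p1, Helix), (3, 27, Kim, x2, Nova), (5, 2, Kim, bio, Nova), (5, 2, Kim, k1, Lyra), (5, 2, Kim, p1, Gamma), (5, 2, Kim, p1, Helix), (5, 2, Kim, x2, Nova), (9, 27, Bo, p1, Helix), (9, 27, Bo, p2, Zephyr), (9, 27, Kim, bio, Nova), (9, 27, Kim, k1, Lyra), (9, 27, Kim, p1, Gamma), (9, 27, Kim, p1, Helix), (9, 27, Kim, x2, Nova)}
σ[title != Nova]: keep tuples satisfying title != Nova → {(1, 36, Kim, k1, Lyra), (1, 36, Kim, p1, Gamma), (1, 36, Kim, p1, Helix), (3, 27, Kim, k1, Lyra), (3, 27, Kim, p1, Gamma), (3, 27, Kim, p1, Helix), (5, 2, Kim, k1, Lyra), (5, 2, Kim, p1, Gamma), (5, 2, Kim, p1, Helix), (9, 27, Bo, p1, Helix), (9, 27, Bo, p2, Zephyr), (9, 27, Kim, k1, Lyra), (9, 27, Kim, p1, Gamma), (9, 27, Kim, p1, Helix)}
Projecting to credits, sname (9 duplicate(s) eliminated): {(1, Kim), (3, Kim), (5, Kim), (9, Bo), (9, Kim)}

{(1, Kim), (3, Kim), (5, Kim), (9, Bo), (9, Kim)}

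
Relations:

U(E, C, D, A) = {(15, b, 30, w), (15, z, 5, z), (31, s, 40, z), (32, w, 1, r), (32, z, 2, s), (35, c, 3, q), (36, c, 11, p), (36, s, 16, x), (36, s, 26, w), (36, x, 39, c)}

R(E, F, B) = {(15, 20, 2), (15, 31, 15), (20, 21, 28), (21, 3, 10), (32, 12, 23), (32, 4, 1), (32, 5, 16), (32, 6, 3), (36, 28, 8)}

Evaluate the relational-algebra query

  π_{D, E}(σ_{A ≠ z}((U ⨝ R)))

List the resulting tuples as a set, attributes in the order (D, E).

{(1, 32), (11, 36), (16, 36), (2, 32), (26, 36), (30, 15), (39, 36)}

Joining U and R on E yields {(15, b, 30, w, 20, 2), (15, b, 30, w, 31, 15), (15, z, 5, z, 20, 2), (15, z, 5, z, 31, 15), (32, w, 1, r, 12, 23), (32, w, 1, r, 4, 1), (32, w, 1, r, 5, 16), (32, w, 1, r, 6, 3), (32, z, 2, s, 12, 23), (32, z, 2, s, 4, 1), (32, z, 2, s, 5, 16), (32, z, 2, s, 6, 3), (36, c, 11, p, 28, 8), (36, s, 16, x, 28, 8), (36, s, 26, w, 28, 8), (36, x, 39, c, 28, 8)}.
Apply σ_{A ≠ z}; surviving tuples: {(15, b, 30, w, 20, 2), (15, b, 30, w, 31, 15), (32, w, 1, r, 12, 23), (32, w, 1, r, 4, 1), (32, w, 1, r, 5, 16), (32, w, 1, r, 6, 3), (32, z, 2, s, 12, 23), (32, z, 2, s, 4, 1), (32, z, 2, s, 5, 16), (32, z, 2, s, 6, 3), (36, c, 11, p, 28, 8), (36, s, 16, x, 28, 8), (36, s, 26, w, 28, 8), (36, x, 39, c, 28, 8)}
Projecting to D, E (7 duplicate(s) eliminated): {(1, 32), (11, 36), (16, 36), (2, 32), (26, 36), (30, 15), (39, 36)}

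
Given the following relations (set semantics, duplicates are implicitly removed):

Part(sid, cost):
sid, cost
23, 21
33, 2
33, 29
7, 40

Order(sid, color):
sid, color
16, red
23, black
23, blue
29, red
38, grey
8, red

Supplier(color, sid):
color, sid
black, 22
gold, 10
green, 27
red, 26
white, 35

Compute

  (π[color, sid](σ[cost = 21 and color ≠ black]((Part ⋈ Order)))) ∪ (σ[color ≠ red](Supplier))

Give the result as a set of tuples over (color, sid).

Part ⋈ Order (natural join on sid): {(23, 21, black), (23, 21, blue)}
Apply σ_{cost = 21 and color ≠ black}; surviving tuples: {(23, 21, blue)}
π[color, sid]: project onto (color, sid) → {(blue, 23)}
Apply σ_{color ≠ red}; surviving tuples: {(black, 22), (gold, 10), (green, 27), (white, 35)}
Taking the union: {(black, 22), (blue, 23), (gold, 10), (green, 27), (white, 35)}

{(black, 22), (blue, 23), (gold, 10), (green, 27), (white, 35)}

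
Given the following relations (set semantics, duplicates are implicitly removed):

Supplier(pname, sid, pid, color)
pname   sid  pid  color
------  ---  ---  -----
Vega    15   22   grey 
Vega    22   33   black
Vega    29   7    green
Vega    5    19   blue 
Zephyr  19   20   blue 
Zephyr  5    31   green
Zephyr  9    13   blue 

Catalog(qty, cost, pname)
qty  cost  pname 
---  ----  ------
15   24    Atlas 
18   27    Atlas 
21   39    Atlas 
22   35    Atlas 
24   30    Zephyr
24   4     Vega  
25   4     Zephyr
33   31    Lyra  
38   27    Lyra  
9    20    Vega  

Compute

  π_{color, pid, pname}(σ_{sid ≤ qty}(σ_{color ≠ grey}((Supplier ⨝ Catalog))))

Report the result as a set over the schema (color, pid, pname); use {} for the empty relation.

{(black, 33, Vega), (blue, 13, Zephyr), (blue, 19, Vega), (blue, 20, Zephyr), (green, 31, Zephyr)}

Natural join on pname: {(Vega, 15, 22, grey, 24, 4), (Vega, 15, 22, grey, 9, 20), (Vega, 22, 33, black, 24, 4), (Vega, 22, 33, black, 9, 20), (Vega, 29, 7, green, 24, 4), (Vega, 29, 7, green, 9, 20), (Vega, 5, 19, blue, 24, 4), (Vega, 5, 19, blue, 9, 20), (Zephyr, 19, 20, blue, 24, 30), (Zephyr, 19, 20, blue, 25, 4), (Zephyr, 5, 31, green, 24, 30), (Zephyr, 5, 31, green, 25, 4), (Zephyr, 9, 13, blue, 24, 30), (Zephyr, 9, 13, blue, 25, 4)}
Apply σ_{color ≠ grey}; surviving tuples: {(Vega, 22, 33, black, 24, 4), (Vega, 22, 33, black, 9, 20), (Vega, 29, 7, green, 24, 4), (Vega, 29, 7, green, 9, 20), (Vega, 5, 19, blue, 24, 4), (Vega, 5, 19, blue, 9, 20), (Zephyr, 19, 20, blue, 24, 30), (Zephyr, 19, 20, blue, 25, 4), (Zephyr, 5, 31, green, 24, 30), (Zephyr, 5, 31, green, 25, 4), (Zephyr, 9, 13, blue, 24, 30), (Zephyr, 9, 13, blue, 25, 4)}
Apply σ_{sid ≤ qty}; surviving tuples: {(Vega, 22, 33, black, 24, 4), (Vega, 5, 19, blue, 24, 4), (Vega, 5, 19, blue, 9, 20), (Zephyr, 19, 20, blue, 24, 30), (Zephyr, 19, 20, blue, 25, 4), (Zephyr, 5, 31, green, 24, 30), (Zephyr, 5, 31, green, 25, 4), (Zephyr, 9, 13, blue, 24, 30), (Zephyr, 9, 13, blue, 25, 4)}
π[color, pid, pname]: project onto (color, pid, pname) (4 duplicate(s) eliminated) → {(black, 33, Vega), (blue, 13, Zephyr), (blue, 19, Vega), (blue, 20, Zephyr), (green, 31, Zephyr)}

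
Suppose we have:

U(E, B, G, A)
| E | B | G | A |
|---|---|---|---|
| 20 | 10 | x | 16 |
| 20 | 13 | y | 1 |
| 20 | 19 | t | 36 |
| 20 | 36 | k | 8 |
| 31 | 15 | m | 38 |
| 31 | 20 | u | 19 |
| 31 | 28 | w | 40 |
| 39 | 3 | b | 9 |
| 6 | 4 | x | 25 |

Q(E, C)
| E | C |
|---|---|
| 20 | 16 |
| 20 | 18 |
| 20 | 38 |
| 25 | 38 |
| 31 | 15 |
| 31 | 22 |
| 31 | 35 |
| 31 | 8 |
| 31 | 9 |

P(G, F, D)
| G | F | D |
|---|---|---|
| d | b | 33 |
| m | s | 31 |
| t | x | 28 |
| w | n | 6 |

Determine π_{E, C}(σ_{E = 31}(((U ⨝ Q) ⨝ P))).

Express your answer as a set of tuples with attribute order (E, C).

Natural join on E: {(20, 10, x, 16, 16), (20, 10, x, 16, 18), (20, 10, x, 16, 38), (20, 13, y, 1, 16), (20, 13, y, 1, 18), (20, 13, y, 1, 38), (20, 19, t, 36, 16), (20, 19, t, 36, 18), (20, 19, t, 36, 38), (20, 36, k, 8, 16), (20, 36, k, 8, 18), (20, 36, k, 8, 38), (31, 15, m, 38, 15), (31, 15, m, 38, 22), (31, 15, m, 38, 35), (31, 15, m, 38, 8), (31, 15, m, 38, 9), (31, 20, u, 19, 15), (31, 20, u, 19, 22), (31, 20, u, 19, 35), (31, 20, u, 19, 8), (31, 20, u, 19, 9), (31, 28, w, 40, 15), (31, 28, w, 40, 22), (31, 28, w, 40, 35), (31, 28, w, 40, 8), (31, 28, w, 40, 9)}
Natural join on G: {(20, 19, t, 36, 16, x, 28), (20, 19, t, 36, 18, x, 28), (20, 19, t, 36, 38, x, 28), (31, 15, m, 38, 15, s, 31), (31, 15, m, 38, 22, s, 31), (31, 15, m, 38, 35, s, 31), (31, 15, m, 38, 8, s, 31), (31, 15, m, 38, 9, s, 31), (31, 28, w, 40, 15, n, 6), (31, 28, w, 40, 22, n, 6), (31, 28, w, 40, 35, n, 6), (31, 28, w, 40, 8, n, 6), (31, 28, w, 40, 9, n, 6)}
Apply σ_{E = 31}; surviving tuples: {(31, 15, m, 38, 15, s, 31), (31, 15, m, 38, 22, s, 31), (31, 15, m, 38, 35, s, 31), (31, 15, m, 38, 8, s, 31), (31, 15, m, 38, 9, s, 31), (31, 28, w, 40, 15, n, 6), (31, 28, w, 40, 22, n, 6), (31, 28, w, 40, 35, n, 6), (31, 28, w, 40, 8, n, 6), (31, 28, w, 40, 9, n, 6)}
π[E, C]: project onto (E, C) (5 duplicate(s) eliminated) → {(31, 15), (31, 22), (31, 35), (31, 8), (31, 9)}

{(31, 15), (31, 22), (31, 35), (31, 8), (31, 9)}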